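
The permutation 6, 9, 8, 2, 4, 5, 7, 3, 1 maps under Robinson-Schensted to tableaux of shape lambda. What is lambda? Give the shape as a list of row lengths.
RSK row insertion gives P = [[1, 3, 5, 7], [2, 8], [4], [6], [9]], which has shape [4, 2, 1, 1, 1].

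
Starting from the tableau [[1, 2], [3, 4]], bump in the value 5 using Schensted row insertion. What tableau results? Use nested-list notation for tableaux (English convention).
5 is larger than every entry of row 1, so it is appended to row 1. The new tableau is [[1, 2, 5], [3, 4]].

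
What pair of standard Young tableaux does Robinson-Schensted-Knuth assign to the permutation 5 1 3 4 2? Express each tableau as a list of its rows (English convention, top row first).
Insert each entry of the permutation into P by Schensted row insertion, recording in Q the position of each new cell.

After inserting 5: P = [[5]].
After inserting 1: P = [[1], [5]].
After inserting 3: P = [[1, 3], [5]].
After inserting 4: P = [[1, 3, 4], [5]].
After inserting 2: P = [[1, 2, 4], [3], [5]].

So P = [[1, 2, 4], [3], [5]], Q = [[1, 3, 4], [2], [5]].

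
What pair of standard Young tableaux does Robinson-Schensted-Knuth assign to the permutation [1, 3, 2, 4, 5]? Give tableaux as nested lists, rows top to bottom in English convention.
P = [[1, 2, 4, 5], [3]], Q = [[1, 2, 4, 5], [3]]

Insert each entry of the permutation into P by Schensted row insertion, recording in Q the position of each new cell.

Insert 1: appended to row 1. P = [[1]].
Insert 3: appended to row 1. P = [[1, 3]].
Insert 2: 2 bumps 3 from row 1; 3 starts row 2. P = [[1, 2], [3]].
Insert 4: appended to row 1. P = [[1, 2, 4], [3]].
Insert 5: appended to row 1. P = [[1, 2, 4, 5], [3]].

So P = [[1, 2, 4, 5], [3]], Q = [[1, 2, 4, 5], [3]].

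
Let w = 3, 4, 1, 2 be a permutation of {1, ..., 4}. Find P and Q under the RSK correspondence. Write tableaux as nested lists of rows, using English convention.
P = [[1, 2], [3, 4]], Q = [[1, 2], [3, 4]]

Insert each entry of the permutation into P by Schensted row insertion, recording in Q the position of each new cell.

Insert 3: appended to row 1. P = [[3]].
Insert 4: appended to row 1. P = [[3, 4]].
Insert 1: 1 bumps 3 from row 1; 3 starts row 2. P = [[1, 4], [3]].
Insert 2: 2 bumps 4 from row 1; 4 appends to row 2. P = [[1, 2], [3, 4]].

So P = [[1, 2], [3, 4]], Q = [[1, 2], [3, 4]].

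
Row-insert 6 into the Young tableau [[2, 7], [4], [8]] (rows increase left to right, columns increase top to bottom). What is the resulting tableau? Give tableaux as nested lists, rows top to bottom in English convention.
[[2, 6], [4, 7], [8]]

In row 1, 6 replaces 7 (the leftmost entry greater than 6); 7 is bumped to row 2. 7 is appended to row 2. The new tableau is [[2, 6], [4, 7], [8]].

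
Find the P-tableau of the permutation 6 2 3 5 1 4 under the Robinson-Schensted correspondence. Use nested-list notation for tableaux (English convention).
After inserting 6: P = [[6]].
After inserting 2: P = [[2], [6]].
After inserting 3: P = [[2, 3], [6]].
After inserting 5: P = [[2, 3, 5], [6]].
After inserting 1: P = [[1, 3, 5], [2], [6]].
After inserting 4: P = [[1, 3, 4], [2, 5], [6]].

So P = [[1, 3, 4], [2, 5], [6]].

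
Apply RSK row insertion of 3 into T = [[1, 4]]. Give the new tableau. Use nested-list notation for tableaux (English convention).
[[1, 3], [4]]

In row 1, 3 replaces 4 (the leftmost entry greater than 3); 4 is bumped to row 2. 4 starts a new row 2. The new tableau is [[1, 3], [4]].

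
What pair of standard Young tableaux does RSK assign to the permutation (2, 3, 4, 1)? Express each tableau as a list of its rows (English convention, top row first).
P = [[1, 3, 4], [2]], Q = [[1, 2, 3], [4]]

Insert each entry of the permutation into P by Schensted row insertion, recording in Q the position of each new cell.

Insert 2: appended to row 1. P = [[2]].
Insert 3: appended to row 1. P = [[2, 3]].
Insert 4: appended to row 1. P = [[2, 3, 4]].
Insert 1: 1 bumps 2 from row 1; 2 starts row 2. P = [[1, 3, 4], [2]].

So P = [[1, 3, 4], [2]], Q = [[1, 2, 3], [4]].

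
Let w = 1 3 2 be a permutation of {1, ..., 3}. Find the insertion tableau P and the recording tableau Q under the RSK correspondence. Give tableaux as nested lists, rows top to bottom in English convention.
Insert each entry of the permutation into P by Schensted row insertion, recording in Q the position of each new cell.

Insert 1: appended to row 1. P = [[1]].
Insert 3: appended to row 1. P = [[1, 3]].
Insert 2: 2 bumps 3 from row 1; 3 starts row 2. P = [[1, 2], [3]].

So P = [[1, 2], [3]], Q = [[1, 2], [3]].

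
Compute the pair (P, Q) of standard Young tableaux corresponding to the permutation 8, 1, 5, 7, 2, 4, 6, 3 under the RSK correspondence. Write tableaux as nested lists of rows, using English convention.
P = [[1, 2, 3, 6], [4, 7], [5], [8]], Q = [[1, 3, 4, 7], [2, 6], [5], [8]]

Insert each entry of the permutation into P by Schensted row insertion, recording in Q the position of each new cell.

Insert 8: appended to row 1. P = [[8]].
Insert 1: 1 bumps 8 from row 1; 8 starts row 2. P = [[1], [8]].
Insert 5: appended to row 1. P = [[1, 5], [8]].
Insert 7: appended to row 1. P = [[1, 5, 7], [8]].
Insert 2: 2 bumps 5 from row 1; 5 bumps 8 from row 2; 8 starts row 3. P = [[1, 2, 7], [5], [8]].
Insert 4: 4 bumps 7 from row 1; 7 appends to row 2. P = [[1, 2, 4], [5, 7], [8]].
Insert 6: appended to row 1. P = [[1, 2, 4, 6], [5, 7], [8]].
Insert 3: 3 bumps 4 from row 1; 4 bumps 5 from row 2; 5 bumps 8 from row 3; 8 starts row 4. P = [[1, 2, 3, 6], [4, 7], [5], [8]].

So P = [[1, 2, 3, 6], [4, 7], [5], [8]], Q = [[1, 3, 4, 7], [2, 6], [5], [8]].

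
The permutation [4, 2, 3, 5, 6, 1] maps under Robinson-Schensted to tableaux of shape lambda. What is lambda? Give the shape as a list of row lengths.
[4, 1, 1]

Row-insert each entry into an empty tableau.

After inserting 4: P = [[4]].
After inserting 2: P = [[2], [4]].
After inserting 3: P = [[2, 3], [4]].
After inserting 5: P = [[2, 3, 5], [4]].
After inserting 6: P = [[2, 3, 5, 6], [4]].
After inserting 1: P = [[1, 3, 5, 6], [2], [4]].

The final insertion tableau P = [[1, 3, 5, 6], [2], [4]] has shape [4, 1, 1].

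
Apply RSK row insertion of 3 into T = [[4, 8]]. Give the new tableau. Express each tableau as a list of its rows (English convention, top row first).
In row 1, 3 replaces 4 (the leftmost entry greater than 3); 4 is bumped to row 2. 4 starts a new row 2. The new tableau is [[3, 8], [4]].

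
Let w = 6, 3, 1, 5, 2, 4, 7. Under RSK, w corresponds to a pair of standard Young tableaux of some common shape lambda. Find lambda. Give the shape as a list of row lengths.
Row-insert each entry into an empty tableau.

After inserting 6: P = [[6]].
After inserting 3: P = [[3], [6]].
After inserting 1: P = [[1], [3], [6]].
After inserting 5: P = [[1, 5], [3], [6]].
After inserting 2: P = [[1, 2], [3, 5], [6]].
After inserting 4: P = [[1, 2, 4], [3, 5], [6]].
After inserting 7: P = [[1, 2, 4, 7], [3, 5], [6]].

The final insertion tableau P = [[1, 2, 4, 7], [3, 5], [6]] has shape [4, 2, 1].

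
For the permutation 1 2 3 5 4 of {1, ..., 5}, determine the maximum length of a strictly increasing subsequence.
4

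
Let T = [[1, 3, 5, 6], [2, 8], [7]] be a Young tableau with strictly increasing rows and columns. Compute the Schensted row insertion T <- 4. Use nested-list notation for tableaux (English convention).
In row 1, 4 replaces 5 (the leftmost entry greater than 4); 5 is bumped to row 2. In row 2, 5 replaces 8 (the leftmost entry greater than 5); 8 is bumped to row 3. 8 is appended to row 3. The new tableau is [[1, 3, 4, 6], [2, 5], [7, 8]].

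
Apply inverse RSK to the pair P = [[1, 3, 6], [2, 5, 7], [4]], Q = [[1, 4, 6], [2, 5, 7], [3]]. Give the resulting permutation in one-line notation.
Reverse the RSK construction: for i from n down to 1, find the cell of Q containing i, remove the entry at that cell from P, and reverse-bump it up through P; the value ejected from row 1 is w(i).

Step i=7: Q has 7 at row 2, column 3; remove 7 from row 2 of P and reverse-bump: 7 enters row 1 and ejects 6. So w(7) = 6. P is now [[1, 3, 7], [2, 5], [4]].
Step i=6: Q has 6 at row 1, column 3; remove that cell from P, ejecting 7. So w(6) = 7. P is now [[1, 3], [2, 5], [4]].
Step i=5: Q has 5 at row 2, column 2; remove 5 from row 2 of P and reverse-bump: 5 enters row 1 and ejects 3. So w(5) = 3. P is now [[1, 5], [2], [4]].
Step i=4: Q has 4 at row 1, column 2; remove that cell from P, ejecting 5. So w(4) = 5. P is now [[1], [2], [4]].
Step i=3: Q has 3 at row 3, column 1; remove 4 from row 3 of P and reverse-bump: 4 enters row 2 and ejects 2; 2 enters row 1 and ejects 1. So w(3) = 1. P is now [[2], [4]].
Step i=2: Q has 2 at row 2, column 1; remove 4 from row 2 of P and reverse-bump: 4 enters row 1 and ejects 2. So w(2) = 2. P is now [[4]].
Step i=1: Q has 1 at row 1, column 1; remove that cell from P, ejecting 4. So w(1) = 4. P is now [].

So w = 4 2 1 5 3 7 6.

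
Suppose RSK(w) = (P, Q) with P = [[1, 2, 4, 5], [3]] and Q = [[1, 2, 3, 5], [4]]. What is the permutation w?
Reverse the RSK construction: for i from n down to 1, find the cell of Q containing i, remove the entry at that cell from P, and reverse-bump it up through P; the value ejected from row 1 is w(i).

Step i=5: Q has 5 at row 1, column 4; remove that cell from P, ejecting 5. So w(5) = 5. P is now [[1, 2, 4], [3]].
Step i=4: Q has 4 at row 2, column 1; remove 3 from row 2 of P and reverse-bump: 3 enters row 1 and ejects 2. So w(4) = 2. P is now [[1, 3, 4]].
Step i=3: Q has 3 at row 1, column 3; remove that cell from P, ejecting 4. So w(3) = 4. P is now [[1, 3]].
Step i=2: Q has 2 at row 1, column 2; remove that cell from P, ejecting 3. So w(2) = 3. P is now [[1]].
Step i=1: Q has 1 at row 1, column 1; remove that cell from P, ejecting 1. So w(1) = 1. P is now [].

So w = 1 3 4 2 5.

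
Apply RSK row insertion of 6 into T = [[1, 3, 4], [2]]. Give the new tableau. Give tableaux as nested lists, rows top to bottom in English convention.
6 is larger than every entry of row 1, so it is appended to row 1. The new tableau is [[1, 3, 4, 6], [2]].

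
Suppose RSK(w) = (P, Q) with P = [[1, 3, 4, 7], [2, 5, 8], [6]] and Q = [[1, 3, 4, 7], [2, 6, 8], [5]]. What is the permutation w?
6 2 3 5 1 4 8 7

Reverse the RSK construction: for i from n down to 1, find the cell of Q containing i, remove the entry at that cell from P, and reverse-bump it up through P; the value ejected from row 1 is w(i).

Step i=8: Q has 8 at row 2, column 3; remove 8 from row 2 of P and reverse-bump: 8 enters row 1 and ejects 7. So w(8) = 7. P is now [[1, 3, 4, 8], [2, 5], [6]].
Step i=7: Q has 7 at row 1, column 4; remove that cell from P, ejecting 8. So w(7) = 8. P is now [[1, 3, 4], [2, 5], [6]].
Step i=6: Q has 6 at row 2, column 2; remove 5 from row 2 of P and reverse-bump: 5 enters row 1 and ejects 4. So w(6) = 4. P is now [[1, 3, 5], [2], [6]].
Step i=5: Q has 5 at row 3, column 1; remove 6 from row 3 of P and reverse-bump: 6 enters row 2 and ejects 2; 2 enters row 1 and ejects 1. So w(5) = 1. P is now [[2, 3, 5], [6]].
Step i=4: Q has 4 at row 1, column 3; remove that cell from P, ejecting 5. So w(4) = 5. P is now [[2, 3], [6]].
Step i=3: Q has 3 at row 1, column 2; remove that cell from P, ejecting 3. So w(3) = 3. P is now [[2], [6]].
Step i=2: Q has 2 at row 2, column 1; remove 6 from row 2 of P and reverse-bump: 6 enters row 1 and ejects 2. So w(2) = 2. P is now [[6]].
Step i=1: Q has 1 at row 1, column 1; remove that cell from P, ejecting 6. So w(1) = 6. P is now [].

So w = 6 2 3 5 1 4 8 7.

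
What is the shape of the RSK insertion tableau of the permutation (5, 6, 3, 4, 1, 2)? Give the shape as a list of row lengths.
[2, 2, 2]

RSK row insertion gives P = [[1, 2], [3, 4], [5, 6]], which has shape [2, 2, 2].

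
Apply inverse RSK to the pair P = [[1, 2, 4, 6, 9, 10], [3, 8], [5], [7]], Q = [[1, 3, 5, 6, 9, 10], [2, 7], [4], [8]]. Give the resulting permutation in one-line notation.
7 1 5 3 4 8 6 2 9 10

Reverse the RSK construction: for i from n down to 1, find the cell of Q containing i, remove the entry at that cell from P, and reverse-bump it up through P; the value ejected from row 1 is w(i).

Step i=10: Q has 10 at row 1, column 6; remove that cell from P, ejecting 10. So w(10) = 10. P is now [[1, 2, 4, 6, 9], [3, 8], [5], [7]].
Step i=9: Q has 9 at row 1, column 5; remove that cell from P, ejecting 9. So w(9) = 9. P is now [[1, 2, 4, 6], [3, 8], [5], [7]].
Step i=8: Q has 8 at row 4, column 1; remove 7 from row 4 of P and reverse-bump: 7 enters row 3 and ejects 5; 5 enters row 2 and ejects 3; 3 enters row 1 and ejects 2. So w(8) = 2. P is now [[1, 3, 4, 6], [5, 8], [7]].
Step i=7: Q has 7 at row 2, column 2; remove 8 from row 2 of P and reverse-bump: 8 enters row 1 and ejects 6. So w(7) = 6. P is now [[1, 3, 4, 8], [5], [7]].
Step i=6: Q has 6 at row 1, column 4; remove that cell from P, ejecting 8. So w(6) = 8. P is now [[1, 3, 4], [5], [7]].
Step i=5: Q has 5 at row 1, column 3; remove that cell from P, ejecting 4. So w(5) = 4. P is now [[1, 3], [5], [7]].
Step i=4: Q has 4 at row 3, column 1; remove 7 from row 3 of P and reverse-bump: 7 enters row 2 and ejects 5; 5 enters row 1 and ejects 3. So w(4) = 3. P is now [[1, 5], [7]].
Step i=3: Q has 3 at row 1, column 2; remove that cell from P, ejecting 5. So w(3) = 5. P is now [[1], [7]].
Step i=2: Q has 2 at row 2, column 1; remove 7 from row 2 of P and reverse-bump: 7 enters row 1 and ejects 1. So w(2) = 1. P is now [[7]].
Step i=1: Q has 1 at row 1, column 1; remove that cell from P, ejecting 7. So w(1) = 7. P is now [].

So w = 7 1 5 3 4 8 6 2 9 10.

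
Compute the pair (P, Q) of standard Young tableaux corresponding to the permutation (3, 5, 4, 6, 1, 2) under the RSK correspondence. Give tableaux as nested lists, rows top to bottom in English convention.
P = [[1, 2, 6], [3, 4], [5]], Q = [[1, 2, 4], [3, 6], [5]]

Insert each entry of the permutation into P by Schensted row insertion, recording in Q the position of each new cell.

Insert 3: appended to row 1. P = [[3]], Q = [[1]].
Insert 5: appended to row 1. P = [[3, 5]], Q = [[1, 2]].
Insert 4: 4 bumps 5 from row 1; 5 starts row 2. P = [[3, 4], [5]], Q = [[1, 2], [3]].
Insert 6: appended to row 1. P = [[3, 4, 6], [5]], Q = [[1, 2, 4], [3]].
Insert 1: 1 bumps 3 from row 1; 3 bumps 5 from row 2; 5 starts row 3. P = [[1, 4, 6], [3], [5]], Q = [[1, 2, 4], [3], [5]].
Insert 2: 2 bumps 4 from row 1; 4 appends to row 2. P = [[1, 2, 6], [3, 4], [5]], Q = [[1, 2, 4], [3, 6], [5]].

So P = [[1, 2, 6], [3, 4], [5]], Q = [[1, 2, 4], [3, 6], [5]].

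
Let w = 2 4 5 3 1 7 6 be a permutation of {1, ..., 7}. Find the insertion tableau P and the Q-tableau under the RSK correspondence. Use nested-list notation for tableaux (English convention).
Insert each entry of the permutation into P by Schensted row insertion, recording in Q the position of each new cell.

Insert 2: appended to row 1. P = [[2]].
Insert 4: appended to row 1. P = [[2, 4]].
Insert 5: appended to row 1. P = [[2, 4, 5]].
Insert 3: 3 bumps 4 from row 1; 4 starts row 2. P = [[2, 3, 5], [4]].
Insert 1: 1 bumps 2 from row 1; 2 bumps 4 from row 2; 4 starts row 3. P = [[1, 3, 5], [2], [4]].
Insert 7: appended to row 1. P = [[1, 3, 5, 7], [2], [4]].
Insert 6: 6 bumps 7 from row 1; 7 appends to row 2. P = [[1, 3, 5, 6], [2, 7], [4]].

So P = [[1, 3, 5, 6], [2, 7], [4]], Q = [[1, 2, 3, 6], [4, 7], [5]].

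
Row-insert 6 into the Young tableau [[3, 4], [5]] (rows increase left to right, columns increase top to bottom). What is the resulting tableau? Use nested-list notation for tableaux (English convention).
[[3, 4, 6], [5]]

6 is larger than every entry of row 1, so it is appended to row 1. The new tableau is [[3, 4, 6], [5]].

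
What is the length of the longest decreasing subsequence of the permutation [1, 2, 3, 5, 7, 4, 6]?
2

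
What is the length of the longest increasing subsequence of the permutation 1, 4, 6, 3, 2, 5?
3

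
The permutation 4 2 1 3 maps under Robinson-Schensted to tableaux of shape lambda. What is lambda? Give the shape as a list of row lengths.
Row-insert each entry into an empty tableau.

After inserting 4: P = [[4]].
After inserting 2: P = [[2], [4]].
After inserting 1: P = [[1], [2], [4]].
After inserting 3: P = [[1, 3], [2], [4]].

The final insertion tableau P = [[1, 3], [2], [4]] has shape [2, 1, 1].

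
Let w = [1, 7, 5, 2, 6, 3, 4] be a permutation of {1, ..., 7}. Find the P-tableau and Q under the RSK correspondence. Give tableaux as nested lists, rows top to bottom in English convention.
Insert each entry of the permutation into P by Schensted row insertion, recording in Q the position of each new cell.

After inserting 1: P = [[1]].
After inserting 7: P = [[1, 7]].
After inserting 5: P = [[1, 5], [7]].
After inserting 2: P = [[1, 2], [5], [7]].
After inserting 6: P = [[1, 2, 6], [5], [7]].
After inserting 3: P = [[1, 2, 3], [5, 6], [7]].
After inserting 4: P = [[1, 2, 3, 4], [5, 6], [7]].

So P = [[1, 2, 3, 4], [5, 6], [7]], Q = [[1, 2, 5, 7], [3, 6], [4]].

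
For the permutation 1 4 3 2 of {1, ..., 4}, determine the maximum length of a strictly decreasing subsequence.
3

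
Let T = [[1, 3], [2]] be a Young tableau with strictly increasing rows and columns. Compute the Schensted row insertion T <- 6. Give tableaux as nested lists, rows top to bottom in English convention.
[[1, 3, 6], [2]]

6 is larger than every entry of row 1, so it is appended to row 1. The new tableau is [[1, 3, 6], [2]].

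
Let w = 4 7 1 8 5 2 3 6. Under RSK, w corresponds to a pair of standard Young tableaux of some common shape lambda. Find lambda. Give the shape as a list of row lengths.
[4, 3, 1]

Row-insert each entry into an empty tableau.

After inserting 4: P = [[4]].
After inserting 7: P = [[4, 7]].
After inserting 1: P = [[1, 7], [4]].
After inserting 8: P = [[1, 7, 8], [4]].
After inserting 5: P = [[1, 5, 8], [4, 7]].
After inserting 2: P = [[1, 2, 8], [4, 5], [7]].
After inserting 3: P = [[1, 2, 3], [4, 5, 8], [7]].
After inserting 6: P = [[1, 2, 3, 6], [4, 5, 8], [7]].

The final insertion tableau P = [[1, 2, 3, 6], [4, 5, 8], [7]] has shape [4, 3, 1].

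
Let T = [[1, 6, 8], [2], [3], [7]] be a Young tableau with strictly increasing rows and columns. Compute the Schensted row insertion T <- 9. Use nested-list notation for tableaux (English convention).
[[1, 6, 8, 9], [2], [3], [7]]

9 is larger than every entry of row 1, so it is appended to row 1. The new tableau is [[1, 6, 8, 9], [2], [3], [7]].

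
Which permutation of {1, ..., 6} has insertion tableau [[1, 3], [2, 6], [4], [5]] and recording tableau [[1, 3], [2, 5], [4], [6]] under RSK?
5 4 6 2 3 1

Reverse the RSK construction: for i from n down to 1, find the cell of Q containing i, remove the entry at that cell from P, and reverse-bump it up through P; the value ejected from row 1 is w(i).

Step i=6: Q has 6 at row 4, column 1; remove 5 from row 4 of P and reverse-bump: 5 enters row 3 and ejects 4; 4 enters row 2 and ejects 2; 2 enters row 1 and ejects 1. So w(6) = 1. P is now [[2, 3], [4, 6], [5]].
Step i=5: Q has 5 at row 2, column 2; remove 6 from row 2 of P and reverse-bump: 6 enters row 1 and ejects 3. So w(5) = 3. P is now [[2, 6], [4], [5]].
Step i=4: Q has 4 at row 3, column 1; remove 5 from row 3 of P and reverse-bump: 5 enters row 2 and ejects 4; 4 enters row 1 and ejects 2. So w(4) = 2. P is now [[4, 6], [5]].
Step i=3: Q has 3 at row 1, column 2; remove that cell from P, ejecting 6. So w(3) = 6. P is now [[4], [5]].
Step i=2: Q has 2 at row 2, column 1; remove 5 from row 2 of P and reverse-bump: 5 enters row 1 and ejects 4. So w(2) = 4. P is now [[5]].
Step i=1: Q has 1 at row 1, column 1; remove that cell from P, ejecting 5. So w(1) = 5. P is now [].

So w = 5 4 6 2 3 1.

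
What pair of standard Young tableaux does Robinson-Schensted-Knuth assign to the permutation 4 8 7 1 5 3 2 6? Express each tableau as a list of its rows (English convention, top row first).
P = [[1, 2, 6], [3, 5], [4], [7], [8]], Q = [[1, 2, 8], [3, 5], [4], [6], [7]]

Insert each entry of the permutation into P by Schensted row insertion, recording in Q the position of each new cell.

Insert 4: appended to row 1. P = [[4]].
Insert 8: appended to row 1. P = [[4, 8]].
Insert 7: 7 bumps 8 from row 1; 8 starts row 2. P = [[4, 7], [8]].
Insert 1: 1 bumps 4 from row 1; 4 bumps 8 from row 2; 8 starts row 3. P = [[1, 7], [4], [8]].
Insert 5: 5 bumps 7 from row 1; 7 appends to row 2. P = [[1, 5], [4, 7], [8]].
Insert 3: 3 bumps 5 from row 1; 5 bumps 7 from row 2; 7 bumps 8 from row 3; 8 starts row 4. P = [[1, 3], [4, 5], [7], [8]].
Insert 2: 2 bumps 3 from row 1; 3 bumps 4 from row 2; 4 bumps 7 from row 3; 7 bumps 8 from row 4; 8 starts row 5. P = [[1, 2], [3, 5], [4], [7], [8]].
Insert 6: appended to row 1. P = [[1, 2, 6], [3, 5], [4], [7], [8]].

So P = [[1, 2, 6], [3, 5], [4], [7], [8]], Q = [[1, 2, 8], [3, 5], [4], [6], [7]].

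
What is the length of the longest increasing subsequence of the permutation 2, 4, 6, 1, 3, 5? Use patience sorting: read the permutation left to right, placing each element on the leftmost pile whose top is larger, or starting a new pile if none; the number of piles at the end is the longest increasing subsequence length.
3

2: new pile. tops = [2]
4: new pile. tops = [2, 4]
6: new pile. tops = [2, 4, 6]
1: onto pile 1 (replacing 2). tops = [1, 4, 6]
3: onto pile 2 (replacing 4). tops = [1, 3, 6]
5: onto pile 3 (replacing 6). tops = [1, 3, 5]

3 piles, so the longest increasing subsequence has length 3.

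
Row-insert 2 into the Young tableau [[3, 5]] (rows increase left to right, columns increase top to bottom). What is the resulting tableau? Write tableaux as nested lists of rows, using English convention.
In row 1, 2 replaces 3 (the leftmost entry greater than 2); 3 is bumped to row 2. 3 starts a new row 2. The new tableau is [[2, 5], [3]].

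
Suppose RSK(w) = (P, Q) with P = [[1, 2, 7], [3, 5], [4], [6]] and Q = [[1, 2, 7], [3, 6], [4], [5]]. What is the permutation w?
Reverse the RSK construction: for i from n down to 1, find the cell of Q containing i, remove the entry at that cell from P, and reverse-bump it up through P; the value ejected from row 1 is w(i).

Step i=7: Q has 7 at row 1, column 3; remove that cell from P, ejecting 7. So w(7) = 7. P is now [[1, 2], [3, 5], [4], [6]].
Step i=6: Q has 6 at row 2, column 2; remove 5 from row 2 of P and reverse-bump: 5 enters row 1 and ejects 2. So w(6) = 2. P is now [[1, 5], [3], [4], [6]].
Step i=5: Q has 5 at row 4, column 1; remove 6 from row 4 of P and reverse-bump: 6 enters row 3 and ejects 4; 4 enters row 2 and ejects 3; 3 enters row 1 and ejects 1. So w(5) = 1. P is now [[3, 5], [4], [6]].
Step i=4: Q has 4 at row 3, column 1; remove 6 from row 3 of P and reverse-bump: 6 enters row 2 and ejects 4; 4 enters row 1 and ejects 3. So w(4) = 3. P is now [[4, 5], [6]].
Step i=3: Q has 3 at row 2, column 1; remove 6 from row 2 of P and reverse-bump: 6 enters row 1 and ejects 5. So w(3) = 5. P is now [[4, 6]].
Step i=2: Q has 2 at row 1, column 2; remove that cell from P, ejecting 6. So w(2) = 6. P is now [[4]].
Step i=1: Q has 1 at row 1, column 1; remove that cell from P, ejecting 4. So w(1) = 4. P is now [].

So w = 4 6 5 3 1 2 7.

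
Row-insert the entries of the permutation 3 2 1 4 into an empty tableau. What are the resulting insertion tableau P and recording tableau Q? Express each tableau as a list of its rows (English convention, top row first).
P = [[1, 4], [2], [3]], Q = [[1, 4], [2], [3]]

Insert each entry of the permutation into P by Schensted row insertion, recording in Q the position of each new cell.

Insert 3: appended to row 1. P = [[3]], Q = [[1]].
Insert 2: 2 bumps 3 from row 1; 3 starts row 2. P = [[2], [3]], Q = [[1], [2]].
Insert 1: 1 bumps 2 from row 1; 2 bumps 3 from row 2; 3 starts row 3. P = [[1], [2], [3]], Q = [[1], [2], [3]].
Insert 4: appended to row 1. P = [[1, 4], [2], [3]], Q = [[1, 4], [2], [3]].

So P = [[1, 4], [2], [3]], Q = [[1, 4], [2], [3]].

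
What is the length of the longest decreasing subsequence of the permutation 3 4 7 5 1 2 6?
3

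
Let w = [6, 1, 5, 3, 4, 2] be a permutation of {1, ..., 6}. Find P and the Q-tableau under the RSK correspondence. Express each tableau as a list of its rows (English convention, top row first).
P = [[1, 2, 4], [3], [5], [6]], Q = [[1, 3, 5], [2], [4], [6]]

Insert each entry of the permutation into P by Schensted row insertion, recording in Q the position of each new cell.

Insert 6: appended to row 1. P = [[6]].
Insert 1: 1 bumps 6 from row 1; 6 starts row 2. P = [[1], [6]].
Insert 5: appended to row 1. P = [[1, 5], [6]].
Insert 3: 3 bumps 5 from row 1; 5 bumps 6 from row 2; 6 starts row 3. P = [[1, 3], [5], [6]].
Insert 4: appended to row 1. P = [[1, 3, 4], [5], [6]].
Insert 2: 2 bumps 3 from row 1; 3 bumps 5 from row 2; 5 bumps 6 from row 3; 6 starts row 4. P = [[1, 2, 4], [3], [5], [6]].

So P = [[1, 2, 4], [3], [5], [6]], Q = [[1, 3, 5], [2], [4], [6]].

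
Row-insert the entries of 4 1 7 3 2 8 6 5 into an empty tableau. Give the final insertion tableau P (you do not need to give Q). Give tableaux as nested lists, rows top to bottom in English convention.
P = [[1, 2, 5], [3, 6, 8], [4, 7]]

Insert 4: appended to row 1. P = [[4]].
Insert 1: 1 bumps 4 from row 1; 4 starts row 2. P = [[1], [4]].
Insert 7: appended to row 1. P = [[1, 7], [4]].
Insert 3: 3 bumps 7 from row 1; 7 appends to row 2. P = [[1, 3], [4, 7]].
Insert 2: 2 bumps 3 from row 1; 3 bumps 4 from row 2; 4 starts row 3. P = [[1, 2], [3, 7], [4]].
Insert 8: appended to row 1. P = [[1, 2, 8], [3, 7], [4]].
Insert 6: 6 bumps 8 from row 1; 8 appends to row 2. P = [[1, 2, 6], [3, 7, 8], [4]].
Insert 5: 5 bumps 6 from row 1; 6 bumps 7 from row 2; 7 appends to row 3. P = [[1, 2, 5], [3, 6, 8], [4, 7]].

So P = [[1, 2, 5], [3, 6, 8], [4, 7]].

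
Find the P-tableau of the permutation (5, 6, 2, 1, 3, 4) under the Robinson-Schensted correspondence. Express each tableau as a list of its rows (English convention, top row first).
P = [[1, 3, 4], [2, 6], [5]]

Insert 5: appended to row 1. P = [[5]].
Insert 6: appended to row 1. P = [[5, 6]].
Insert 2: 2 bumps 5 from row 1; 5 starts row 2. P = [[2, 6], [5]].
Insert 1: 1 bumps 2 from row 1; 2 bumps 5 from row 2; 5 starts row 3. P = [[1, 6], [2], [5]].
Insert 3: 3 bumps 6 from row 1; 6 appends to row 2. P = [[1, 3], [2, 6], [5]].
Insert 4: appended to row 1. P = [[1, 3, 4], [2, 6], [5]].

So P = [[1, 3, 4], [2, 6], [5]].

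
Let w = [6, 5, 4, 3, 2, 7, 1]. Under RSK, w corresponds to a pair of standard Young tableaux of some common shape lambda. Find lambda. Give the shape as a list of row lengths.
Row-insert each entry into an empty tableau.

After inserting 6: P = [[6]].
After inserting 5: P = [[5], [6]].
After inserting 4: P = [[4], [5], [6]].
After inserting 3: P = [[3], [4], [5], [6]].
After inserting 2: P = [[2], [3], [4], [5], [6]].
After inserting 7: P = [[2, 7], [3], [4], [5], [6]].
After inserting 1: P = [[1, 7], [2], [3], [4], [5], [6]].

The final insertion tableau P = [[1, 7], [2], [3], [4], [5], [6]] has shape [2, 1, 1, 1, 1, 1].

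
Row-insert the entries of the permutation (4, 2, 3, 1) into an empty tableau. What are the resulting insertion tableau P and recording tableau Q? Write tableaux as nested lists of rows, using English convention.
P = [[1, 3], [2], [4]], Q = [[1, 3], [2], [4]]

Insert each entry of the permutation into P by Schensted row insertion, recording in Q the position of each new cell.

Insert 4: appended to row 1. P = [[4]].
Insert 2: 2 bumps 4 from row 1; 4 starts row 2. P = [[2], [4]].
Insert 3: appended to row 1. P = [[2, 3], [4]].
Insert 1: 1 bumps 2 from row 1; 2 bumps 4 from row 2; 4 starts row 3. P = [[1, 3], [2], [4]].

So P = [[1, 3], [2], [4]], Q = [[1, 3], [2], [4]].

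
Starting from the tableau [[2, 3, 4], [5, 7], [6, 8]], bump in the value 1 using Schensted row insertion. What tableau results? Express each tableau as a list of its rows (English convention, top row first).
In row 1, 1 replaces 2 (the leftmost entry greater than 1); 2 is bumped to row 2. In row 2, 2 replaces 5 (the leftmost entry greater than 2); 5 is bumped to row 3. In row 3, 5 replaces 6 (the leftmost entry greater than 5); 6 is bumped to row 4. 6 starts a new row 4. The new tableau is [[1, 3, 4], [2, 7], [5, 8], [6]].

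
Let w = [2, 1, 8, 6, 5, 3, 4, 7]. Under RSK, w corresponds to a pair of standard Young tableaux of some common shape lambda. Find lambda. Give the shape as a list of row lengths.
[4, 2, 1, 1]

Row-insert each entry into an empty tableau.

After inserting 2: P = [[2]].
After inserting 1: P = [[1], [2]].
After inserting 8: P = [[1, 8], [2]].
After inserting 6: P = [[1, 6], [2, 8]].
After inserting 5: P = [[1, 5], [2, 6], [8]].
After inserting 3: P = [[1, 3], [2, 5], [6], [8]].
After inserting 4: P = [[1, 3, 4], [2, 5], [6], [8]].
After inserting 7: P = [[1, 3, 4, 7], [2, 5], [6], [8]].

The final insertion tableau P = [[1, 3, 4, 7], [2, 5], [6], [8]] has shape [4, 2, 1, 1].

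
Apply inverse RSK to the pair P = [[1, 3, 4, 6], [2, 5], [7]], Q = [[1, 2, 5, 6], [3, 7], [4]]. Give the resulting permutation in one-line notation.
Reverse RSK: for i = n, n-1, ..., 1, locate i in Q, remove the corresponding corner cell from P, and reverse-bump its entry up through P; the value ejected from row 1 is w(i).

So w = 2 7 3 1 5 6 4.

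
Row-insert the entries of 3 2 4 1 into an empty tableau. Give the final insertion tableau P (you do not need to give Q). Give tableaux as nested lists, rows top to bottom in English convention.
P = [[1, 4], [2], [3]]

After inserting 3: P = [[3]].
After inserting 2: P = [[2], [3]].
After inserting 4: P = [[2, 4], [3]].
After inserting 1: P = [[1, 4], [2], [3]].

So P = [[1, 4], [2], [3]].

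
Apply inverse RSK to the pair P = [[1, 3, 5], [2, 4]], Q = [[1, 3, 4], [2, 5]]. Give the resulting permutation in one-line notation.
2 1 4 5 3

Reverse RSK: for i = n, n-1, ..., 1, locate i in Q, remove the corresponding corner cell from P, and reverse-bump its entry up through P; the value ejected from row 1 is w(i).

So w = 2 1 4 5 3.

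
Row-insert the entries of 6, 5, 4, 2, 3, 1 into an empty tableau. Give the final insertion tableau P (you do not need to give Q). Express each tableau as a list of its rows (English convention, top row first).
Insert 6: appended to row 1. P = [[6]].
Insert 5: 5 bumps 6 from row 1; 6 starts row 2. P = [[5], [6]].
Insert 4: 4 bumps 5 from row 1; 5 bumps 6 from row 2; 6 starts row 3. P = [[4], [5], [6]].
Insert 2: 2 bumps 4 from row 1; 4 bumps 5 from row 2; 5 bumps 6 from row 3; 6 starts row 4. P = [[2], [4], [5], [6]].
Insert 3: appended to row 1. P = [[2, 3], [4], [5], [6]].
Insert 1: 1 bumps 2 from row 1; 2 bumps 4 from row 2; 4 bumps 5 from row 3; 5 bumps 6 from row 4; 6 starts row 5. P = [[1, 3], [2], [4], [5], [6]].

So P = [[1, 3], [2], [4], [5], [6]].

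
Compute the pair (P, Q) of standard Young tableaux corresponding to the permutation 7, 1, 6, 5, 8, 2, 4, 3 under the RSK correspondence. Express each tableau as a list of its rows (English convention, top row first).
Insert each entry of the permutation into P by Schensted row insertion, recording in Q the position of each new cell.

After inserting 7: P = [[7]].
After inserting 1: P = [[1], [7]].
After inserting 6: P = [[1, 6], [7]].
After inserting 5: P = [[1, 5], [6], [7]].
After inserting 8: P = [[1, 5, 8], [6], [7]].
After inserting 2: P = [[1, 2, 8], [5], [6], [7]].
After inserting 4: P = [[1, 2, 4], [5, 8], [6], [7]].
After inserting 3: P = [[1, 2, 3], [4, 8], [5], [6], [7]].

So P = [[1, 2, 3], [4, 8], [5], [6], [7]], Q = [[1, 3, 5], [2, 7], [4], [6], [8]].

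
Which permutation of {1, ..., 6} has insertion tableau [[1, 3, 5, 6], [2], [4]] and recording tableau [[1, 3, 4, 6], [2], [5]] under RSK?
Reverse the RSK construction: for i from n down to 1, find the cell of Q containing i, remove the entry at that cell from P, and reverse-bump it up through P; the value ejected from row 1 is w(i).

Step i=6: Q has 6 at row 1, column 4; remove that cell from P, ejecting 6. So w(6) = 6. P is now [[1, 3, 5], [2], [4]].
Step i=5: Q has 5 at row 3, column 1; remove 4 from row 3 of P and reverse-bump: 4 enters row 2 and ejects 2; 2 enters row 1 and ejects 1. So w(5) = 1. P is now [[2, 3, 5], [4]].
Step i=4: Q has 4 at row 1, column 3; remove that cell from P, ejecting 5. So w(4) = 5. P is now [[2, 3], [4]].
Step i=3: Q has 3 at row 1, column 2; remove that cell from P, ejecting 3. So w(3) = 3. P is now [[2], [4]].
Step i=2: Q has 2 at row 2, column 1; remove 4 from row 2 of P and reverse-bump: 4 enters row 1 and ejects 2. So w(2) = 2. P is now [[4]].
Step i=1: Q has 1 at row 1, column 1; remove that cell from P, ejecting 4. So w(1) = 4. P is now [].

So w = 4 2 3 5 1 6.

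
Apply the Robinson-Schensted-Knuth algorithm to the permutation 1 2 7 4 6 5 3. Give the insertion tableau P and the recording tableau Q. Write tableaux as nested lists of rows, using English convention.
P = [[1, 2, 3, 5], [4], [6], [7]], Q = [[1, 2, 3, 5], [4], [6], [7]]

Insert each entry of the permutation into P by Schensted row insertion, recording in Q the position of each new cell.

Insert 1: appended to row 1. P = [[1]], Q = [[1]].
Insert 2: appended to row 1. P = [[1, 2]], Q = [[1, 2]].
Insert 7: appended to row 1. P = [[1, 2, 7]], Q = [[1, 2, 3]].
Insert 4: 4 bumps 7 from row 1; 7 starts row 2. P = [[1, 2, 4], [7]], Q = [[1, 2, 3], [4]].
Insert 6: appended to row 1. P = [[1, 2, 4, 6], [7]], Q = [[1, 2, 3, 5], [4]].
Insert 5: 5 bumps 6 from row 1; 6 bumps 7 from row 2; 7 starts row 3. P = [[1, 2, 4, 5], [6], [7]], Q = [[1, 2, 3, 5], [4], [6]].
Insert 3: 3 bumps 4 from row 1; 4 bumps 6 from row 2; 6 bumps 7 from row 3; 7 starts row 4. P = [[1, 2, 3, 5], [4], [6], [7]], Q = [[1, 2, 3, 5], [4], [6], [7]].

So P = [[1, 2, 3, 5], [4], [6], [7]], Q = [[1, 2, 3, 5], [4], [6], [7]].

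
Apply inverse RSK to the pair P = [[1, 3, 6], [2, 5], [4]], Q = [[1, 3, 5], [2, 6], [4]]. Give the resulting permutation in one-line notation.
4 2 5 1 6 3

Reverse the RSK construction: for i from n down to 1, find the cell of Q containing i, remove the entry at that cell from P, and reverse-bump it up through P; the value ejected from row 1 is w(i).

Step i=6: Q has 6 at row 2, column 2; remove 5 from row 2 of P and reverse-bump: 5 enters row 1 and ejects 3. So w(6) = 3. P is now [[1, 5, 6], [2], [4]].
Step i=5: Q has 5 at row 1, column 3; remove that cell from P, ejecting 6. So w(5) = 6. P is now [[1, 5], [2], [4]].
Step i=4: Q has 4 at row 3, column 1; remove 4 from row 3 of P and reverse-bump: 4 enters row 2 and ejects 2; 2 enters row 1 and ejects 1. So w(4) = 1. P is now [[2, 5], [4]].
Step i=3: Q has 3 at row 1, column 2; remove that cell from P, ejecting 5. So w(3) = 5. P is now [[2], [4]].
Step i=2: Q has 2 at row 2, column 1; remove 4 from row 2 of P and reverse-bump: 4 enters row 1 and ejects 2. So w(2) = 2. P is now [[4]].
Step i=1: Q has 1 at row 1, column 1; remove that cell from P, ejecting 4. So w(1) = 4. P is now [].

So w = 4 2 5 1 6 3.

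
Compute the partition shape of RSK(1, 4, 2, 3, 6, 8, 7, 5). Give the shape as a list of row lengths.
Row-insert each entry into an empty tableau.

After inserting 1: P = [[1]].
After inserting 4: P = [[1, 4]].
After inserting 2: P = [[1, 2], [4]].
After inserting 3: P = [[1, 2, 3], [4]].
After inserting 6: P = [[1, 2, 3, 6], [4]].
After inserting 8: P = [[1, 2, 3, 6, 8], [4]].
After inserting 7: P = [[1, 2, 3, 6, 7], [4, 8]].
After inserting 5: P = [[1, 2, 3, 5, 7], [4, 6], [8]].

The final insertion tableau P = [[1, 2, 3, 5, 7], [4, 6], [8]] has shape [5, 2, 1].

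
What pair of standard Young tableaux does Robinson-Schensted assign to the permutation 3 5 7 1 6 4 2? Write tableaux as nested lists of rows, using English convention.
P = [[1, 2, 6], [3, 4], [5], [7]], Q = [[1, 2, 3], [4, 5], [6], [7]]

Insert each entry of the permutation into P by Schensted row insertion, recording in Q the position of each new cell.

After inserting 3: P = [[3]].
After inserting 5: P = [[3, 5]].
After inserting 7: P = [[3, 5, 7]].
After inserting 1: P = [[1, 5, 7], [3]].
After inserting 6: P = [[1, 5, 6], [3, 7]].
After inserting 4: P = [[1, 4, 6], [3, 5], [7]].
After inserting 2: P = [[1, 2, 6], [3, 4], [5], [7]].

So P = [[1, 2, 6], [3, 4], [5], [7]], Q = [[1, 2, 3], [4, 5], [6], [7]].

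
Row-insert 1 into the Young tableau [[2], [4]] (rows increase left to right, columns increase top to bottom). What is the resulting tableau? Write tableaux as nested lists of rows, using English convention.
[[1], [2], [4]]

In row 1, 1 replaces 2 (the leftmost entry greater than 1); 2 is bumped to row 2. In row 2, 2 replaces 4 (the leftmost entry greater than 2); 4 is bumped to row 3. 4 starts a new row 3. The new tableau is [[1], [2], [4]].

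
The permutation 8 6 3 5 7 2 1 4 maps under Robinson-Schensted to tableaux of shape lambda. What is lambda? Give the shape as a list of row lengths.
Row-insert each entry into an empty tableau.

After inserting 8: P = [[8]].
After inserting 6: P = [[6], [8]].
After inserting 3: P = [[3], [6], [8]].
After inserting 5: P = [[3, 5], [6], [8]].
After inserting 7: P = [[3, 5, 7], [6], [8]].
After inserting 2: P = [[2, 5, 7], [3], [6], [8]].
After inserting 1: P = [[1, 5, 7], [2], [3], [6], [8]].
After inserting 4: P = [[1, 4, 7], [2, 5], [3], [6], [8]].

The final insertion tableau P = [[1, 4, 7], [2, 5], [3], [6], [8]] has shape [3, 2, 1, 1, 1].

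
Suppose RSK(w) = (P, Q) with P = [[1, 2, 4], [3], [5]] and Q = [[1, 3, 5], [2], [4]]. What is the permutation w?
Reverse RSK: for i = n, n-1, ..., 1, locate i in Q, remove the corresponding corner cell from P, and reverse-bump its entry up through P; the value ejected from row 1 is w(i).

So w = 5 1 3 2 4.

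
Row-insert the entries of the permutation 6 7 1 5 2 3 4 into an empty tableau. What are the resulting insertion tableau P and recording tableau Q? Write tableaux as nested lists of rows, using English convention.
P = [[1, 2, 3, 4], [5, 7], [6]], Q = [[1, 2, 6, 7], [3, 4], [5]]

Insert each entry of the permutation into P by Schensted row insertion, recording in Q the position of each new cell.

After inserting 6: P = [[6]].
After inserting 7: P = [[6, 7]].
After inserting 1: P = [[1, 7], [6]].
After inserting 5: P = [[1, 5], [6, 7]].
After inserting 2: P = [[1, 2], [5, 7], [6]].
After inserting 3: P = [[1, 2, 3], [5, 7], [6]].
After inserting 4: P = [[1, 2, 3, 4], [5, 7], [6]].

So P = [[1, 2, 3, 4], [5, 7], [6]], Q = [[1, 2, 6, 7], [3, 4], [5]].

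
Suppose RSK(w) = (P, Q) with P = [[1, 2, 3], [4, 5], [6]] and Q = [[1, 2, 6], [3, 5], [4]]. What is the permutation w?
Reverse the RSK construction: for i from n down to 1, find the cell of Q containing i, remove the entry at that cell from P, and reverse-bump it up through P; the value ejected from row 1 is w(i).

Step i=6: Q has 6 at row 1, column 3; remove that cell from P, ejecting 3. So w(6) = 3. P is now [[1, 2], [4, 5], [6]].
Step i=5: Q has 5 at row 2, column 2; remove 5 from row 2 of P and reverse-bump: 5 enters row 1 and ejects 2. So w(5) = 2. P is now [[1, 5], [4], [6]].
Step i=4: Q has 4 at row 3, column 1; remove 6 from row 3 of P and reverse-bump: 6 enters row 2 and ejects 4; 4 enters row 1 and ejects 1. So w(4) = 1. P is now [[4, 5], [6]].
Step i=3: Q has 3 at row 2, column 1; remove 6 from row 2 of P and reverse-bump: 6 enters row 1 and ejects 5. So w(3) = 5. P is now [[4, 6]].
Step i=2: Q has 2 at row 1, column 2; remove that cell from P, ejecting 6. So w(2) = 6. P is now [[4]].
Step i=1: Q has 1 at row 1, column 1; remove that cell from P, ejecting 4. So w(1) = 4. P is now [].

So w = 4 6 5 1 2 3.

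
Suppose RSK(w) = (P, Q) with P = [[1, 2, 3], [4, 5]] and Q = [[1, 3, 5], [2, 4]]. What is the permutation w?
4 1 5 2 3

Reverse the RSK construction: for i from n down to 1, find the cell of Q containing i, remove the entry at that cell from P, and reverse-bump it up through P; the value ejected from row 1 is w(i).

Step i=5: Q has 5 at row 1, column 3; remove that cell from P, ejecting 3. So w(5) = 3. P is now [[1, 2], [4, 5]].
Step i=4: Q has 4 at row 2, column 2; remove 5 from row 2 of P and reverse-bump: 5 enters row 1 and ejects 2. So w(4) = 2. P is now [[1, 5], [4]].
Step i=3: Q has 3 at row 1, column 2; remove that cell from P, ejecting 5. So w(3) = 5. P is now [[1], [4]].
Step i=2: Q has 2 at row 2, column 1; remove 4 from row 2 of P and reverse-bump: 4 enters row 1 and ejects 1. So w(2) = 1. P is now [[4]].
Step i=1: Q has 1 at row 1, column 1; remove that cell from P, ejecting 4. So w(1) = 4. P is now [].

So w = 4 1 5 2 3.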